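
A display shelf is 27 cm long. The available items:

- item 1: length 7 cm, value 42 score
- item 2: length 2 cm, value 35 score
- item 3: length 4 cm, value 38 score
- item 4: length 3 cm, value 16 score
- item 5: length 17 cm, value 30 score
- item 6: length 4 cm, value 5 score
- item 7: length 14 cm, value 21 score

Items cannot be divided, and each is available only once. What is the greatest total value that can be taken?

This is a 0/1 knapsack; check combinations near the capacity.
- item 1+item 2+item 3+item 4+item 6: length 7+2+4+3+4=20, value 42+35+38+16+5=136
- item 1+item 2+item 3+item 7: length 7+2+4+14=27, value 42+35+38+21=136
- item 1+item 2+item 3+item 4: length 7+2+4+3=16, value 42+35+38+16=131
- item 1+item 2+item 3+item 6: length 7+2+4+4=17, value 42+35+38+5=120
Best: 136 score.

136 score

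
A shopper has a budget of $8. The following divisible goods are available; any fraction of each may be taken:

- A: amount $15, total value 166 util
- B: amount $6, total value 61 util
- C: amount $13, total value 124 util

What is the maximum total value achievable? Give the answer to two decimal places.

Take in order of value per unit:
- A (166/15 per unit): 8 of 15 → value 8×166/15 = 88.5333, running total 88.53
Total 88.53.

88.53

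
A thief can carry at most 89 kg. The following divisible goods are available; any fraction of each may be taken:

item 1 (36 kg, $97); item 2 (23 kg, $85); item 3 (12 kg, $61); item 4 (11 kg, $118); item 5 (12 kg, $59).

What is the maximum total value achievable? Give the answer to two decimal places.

Take in order of value per unit:
- item 4 (118/11 per unit): all 11 → value 118, running total 118.00
- item 3 (61/12 per unit): all 12 → value 61, running total 179.00
- item 5 (59/12 per unit): all 12 → value 59, running total 238.00
- item 2 (85/23 per unit): all 23 → value 85, running total 323.00
- item 1 (97/36 per unit): 31 of 36 → value 31×97/36 = 83.5278, running total 406.53
Total 406.53.

406.53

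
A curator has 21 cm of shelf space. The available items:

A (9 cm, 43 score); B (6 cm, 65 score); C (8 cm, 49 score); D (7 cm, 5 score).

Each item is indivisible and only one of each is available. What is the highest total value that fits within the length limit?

Check high-value combinations within 21 cm:
- B+C+D: length 6+8+7=21, value 65+49+5=119
- B+C: length 6+8=14, value 65+49=114
- A+B: length 9+6=15, value 43+65=108
- A+C: length 9+8=17, value 43+49=92
- B+D: length 6+7=13, value 65+5=70
Best: 119 score.

119 score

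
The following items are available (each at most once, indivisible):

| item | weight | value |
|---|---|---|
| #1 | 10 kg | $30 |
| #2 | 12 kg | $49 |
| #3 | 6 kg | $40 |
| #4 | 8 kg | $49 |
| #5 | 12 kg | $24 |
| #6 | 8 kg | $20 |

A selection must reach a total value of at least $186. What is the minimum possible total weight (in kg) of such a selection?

44

Subsets with value ≥ 186, sorted by total weight:
- #1+#2+#3+#4+#6: weight 44, value 188
- #1+#2+#3+#4+#5: weight 48, value 192
- #1+#2+#3+#4+#5+#6: weight 56, value 212
Minimum weight: 44 kg.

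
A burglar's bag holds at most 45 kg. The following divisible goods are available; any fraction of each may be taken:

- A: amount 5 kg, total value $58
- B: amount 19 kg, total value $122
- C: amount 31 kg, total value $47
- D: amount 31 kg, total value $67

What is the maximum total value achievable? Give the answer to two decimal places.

Take in order of value per unit:
- A (58/5 per unit): all 5 → value 58, running total 58.00
- B (122/19 per unit): all 19 → value 122, running total 180.00
- D (67/31 per unit): 21 of 31 → value 21×67/31 = 45.3871, running total 225.39
Total 225.39.

225.39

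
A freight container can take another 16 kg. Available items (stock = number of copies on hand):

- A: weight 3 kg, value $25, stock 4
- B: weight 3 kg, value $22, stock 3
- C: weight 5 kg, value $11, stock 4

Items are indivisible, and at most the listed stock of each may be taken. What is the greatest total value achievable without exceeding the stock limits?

$122

Top feasible selections:
- 4×A + 1×B: weight 15, value 122
- 3×A + 2×B: weight 15, value 119
- 2×A + 3×B: weight 15, value 116
- 4×A: weight 12, value 100
Best: $122.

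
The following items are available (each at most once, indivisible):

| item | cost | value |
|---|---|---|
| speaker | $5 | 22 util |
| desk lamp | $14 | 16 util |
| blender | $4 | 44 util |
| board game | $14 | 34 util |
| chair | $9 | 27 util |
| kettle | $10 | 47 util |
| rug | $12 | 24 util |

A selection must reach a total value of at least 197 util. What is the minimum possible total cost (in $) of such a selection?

54

Subsets with value ≥ 197, sorted by total cost:
- speaker+blender+board game+chair+kettle+rug: cost 54, value 198
- speaker+desk lamp+blender+board game+chair+kettle+rug: cost 68, value 214
Minimum cost: 54 $.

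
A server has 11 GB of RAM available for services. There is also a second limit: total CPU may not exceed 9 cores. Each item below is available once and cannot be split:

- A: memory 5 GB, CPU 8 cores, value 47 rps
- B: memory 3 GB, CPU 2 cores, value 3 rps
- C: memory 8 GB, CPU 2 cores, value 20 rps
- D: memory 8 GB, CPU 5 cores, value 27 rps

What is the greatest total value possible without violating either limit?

Feasible sets respecting both limits:
- A: memory 5, CPU 8, value 47
- B+D: memory 11, CPU 7, value 30
- D: memory 8, CPU 5, value 27
Best: 47 rps.

47 rps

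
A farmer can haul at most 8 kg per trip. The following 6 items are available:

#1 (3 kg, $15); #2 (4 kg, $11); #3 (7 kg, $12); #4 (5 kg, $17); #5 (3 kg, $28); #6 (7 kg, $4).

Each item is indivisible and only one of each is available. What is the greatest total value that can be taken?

$45

Check high-value combinations within 8 kg:
- #4+#5: weight 5+3=8, value 17+28=45
- #1+#5: weight 3+3=6, value 15+28=43
- #2+#5: weight 4+3=7, value 11+28=39
Best: $45.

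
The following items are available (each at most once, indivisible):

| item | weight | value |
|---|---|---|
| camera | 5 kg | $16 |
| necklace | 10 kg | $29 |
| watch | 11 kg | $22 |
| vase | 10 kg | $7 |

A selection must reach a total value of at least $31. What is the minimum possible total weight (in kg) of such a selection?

Subsets with value ≥ 31, sorted by total weight:
- camera+necklace: weight 15, value 45
- camera+watch: weight 16, value 38
Minimum weight: 15 kg.

15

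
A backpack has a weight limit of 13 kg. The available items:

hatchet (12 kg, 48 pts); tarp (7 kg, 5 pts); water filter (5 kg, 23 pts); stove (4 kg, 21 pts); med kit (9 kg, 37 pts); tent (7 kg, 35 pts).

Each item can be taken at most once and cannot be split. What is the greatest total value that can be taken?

58 pts

This is a 0/1 knapsack; check combinations near the capacity.
- water filter+tent: weight 5+7=12, value 23+35=58
- stove+med kit: weight 4+9=13, value 21+37=58
- stove+tent: weight 4+7=11, value 21+35=56
- hatchet: weight 12, value 48
Best: 58 pts.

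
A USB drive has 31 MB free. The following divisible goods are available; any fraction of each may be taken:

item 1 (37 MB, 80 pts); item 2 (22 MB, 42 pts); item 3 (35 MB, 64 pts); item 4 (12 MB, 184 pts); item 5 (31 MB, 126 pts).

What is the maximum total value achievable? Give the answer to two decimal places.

Take in order of value per unit:
- item 4 (184/12 per unit): all 12 → value 184, running total 184.00
- item 5 (126/31 per unit): 19 of 31 → value 19×126/31 = 77.2258, running total 261.23
Total 261.23.

261.23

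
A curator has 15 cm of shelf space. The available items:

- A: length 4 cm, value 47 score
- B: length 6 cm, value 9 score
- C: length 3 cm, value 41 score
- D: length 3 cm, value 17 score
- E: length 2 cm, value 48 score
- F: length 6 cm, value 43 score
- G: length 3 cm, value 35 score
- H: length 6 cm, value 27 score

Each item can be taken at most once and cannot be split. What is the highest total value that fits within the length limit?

Check high-value combinations within 15 cm:
- A+C+D+E+G: length 4+3+3+2+3=15, value 47+41+17+48+35=188
- A+C+E+F: length 4+3+2+6=15, value 47+41+48+43=179
- A+E+F+G: length 4+2+6+3=15, value 47+48+43+35=173
- A+C+E+G: length 4+3+2+3=12, value 47+41+48+35=171
- C+E+F+G: length 3+2+6+3=14, value 41+48+43+35=167
Best: 188 score.

188 score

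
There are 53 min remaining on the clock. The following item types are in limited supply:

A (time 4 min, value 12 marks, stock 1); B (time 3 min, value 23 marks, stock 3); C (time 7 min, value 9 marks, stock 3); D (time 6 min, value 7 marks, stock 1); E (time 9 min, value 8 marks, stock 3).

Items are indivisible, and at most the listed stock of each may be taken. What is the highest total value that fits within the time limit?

124 marks

Best selections within time 53 and stock limits:
- 1×A + 3×B + 3×C + 2×E: time 52, value 124
- 1×A + 3×B + 3×C + 1×D + 1×E: time 49, value 123
- 1×A + 3×B + 2×C + 1×D + 2×E: time 51, value 122
Best: 124 marks.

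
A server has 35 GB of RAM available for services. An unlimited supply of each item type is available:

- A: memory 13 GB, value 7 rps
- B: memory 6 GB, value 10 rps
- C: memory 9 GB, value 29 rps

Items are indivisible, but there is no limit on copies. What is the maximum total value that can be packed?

Best value-per-unit is C at 29/9; filling with it alone gives 3×29 = 87.
Optimal mix: 1×B + 3×C → memory 33, value 97.

97 rps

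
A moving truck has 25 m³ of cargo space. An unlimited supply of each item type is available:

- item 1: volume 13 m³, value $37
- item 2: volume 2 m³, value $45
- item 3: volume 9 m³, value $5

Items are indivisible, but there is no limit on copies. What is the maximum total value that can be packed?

$540

Best value-per-unit is item 2 at 45/2, and filling with it alone uses volume 12×2=24. No mix of the others beats 12×45 = 540.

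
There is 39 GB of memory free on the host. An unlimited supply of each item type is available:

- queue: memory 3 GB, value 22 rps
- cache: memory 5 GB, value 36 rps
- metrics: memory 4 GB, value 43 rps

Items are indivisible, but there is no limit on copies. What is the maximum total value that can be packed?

409 rps

Best value-per-unit is metrics at 43/4; filling with it alone gives 9×43 = 387.
Optimal mix: 1×queue + 9×metrics → memory 39, value 409.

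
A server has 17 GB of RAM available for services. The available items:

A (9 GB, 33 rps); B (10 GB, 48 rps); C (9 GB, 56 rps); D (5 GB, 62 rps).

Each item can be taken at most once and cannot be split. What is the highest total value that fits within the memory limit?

Check high-value combinations within 17 GB:
- C+D: memory 9+5=14, value 56+62=118
- B+D: memory 10+5=15, value 48+62=110
- A+D: memory 9+5=14, value 33+62=95
- D: memory 5, value 62
Best: 118 rps.

118 rps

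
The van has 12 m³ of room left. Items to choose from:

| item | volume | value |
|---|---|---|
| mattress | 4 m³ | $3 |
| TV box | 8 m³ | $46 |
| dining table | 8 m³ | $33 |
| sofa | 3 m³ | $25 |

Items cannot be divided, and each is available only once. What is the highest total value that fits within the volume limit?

$71

This is a 0/1 knapsack; check combinations near the capacity.
- TV box+sofa: volume 8+3=11, value 46+25=71
- dining table+sofa: volume 8+3=11, value 33+25=58
- mattress+TV box: volume 4+8=12, value 3+46=49
Best: $71.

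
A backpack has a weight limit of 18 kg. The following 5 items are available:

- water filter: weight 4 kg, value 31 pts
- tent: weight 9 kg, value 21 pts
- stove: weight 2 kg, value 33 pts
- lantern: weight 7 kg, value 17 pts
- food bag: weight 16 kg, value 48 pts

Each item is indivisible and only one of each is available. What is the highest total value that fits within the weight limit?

This is a 0/1 knapsack; check combinations near the capacity.
- water filter+tent+stove: weight 4+9+2=15, value 31+21+33=85
- water filter+stove+lantern: weight 4+2+7=13, value 31+33+17=81
- stove+food bag: weight 2+16=18, value 33+48=81
- tent+stove+lantern: weight 9+2+7=18, value 21+33+17=71
Best: 85 pts.

85 pts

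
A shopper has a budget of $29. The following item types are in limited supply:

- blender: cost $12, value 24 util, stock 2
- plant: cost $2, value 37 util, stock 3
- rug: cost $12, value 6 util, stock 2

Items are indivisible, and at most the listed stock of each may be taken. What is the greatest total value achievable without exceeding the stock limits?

135 util

Top feasible selections:
- 1×blender + 3×plant: cost 18, value 135
- 2×blender + 2×plant: cost 28, value 122
Best: 135 util.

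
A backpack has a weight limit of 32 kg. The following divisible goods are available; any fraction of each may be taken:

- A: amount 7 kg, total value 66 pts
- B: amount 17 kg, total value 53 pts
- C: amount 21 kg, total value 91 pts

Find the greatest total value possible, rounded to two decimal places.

Take in order of value per unit:
- A (66/7 per unit): all 7 → value 66, running total 66.00
- C (91/21 per unit): all 21 → value 91, running total 157.00
- B (53/17 per unit): 4 of 17 → value 4×53/17 = 12.4706, running total 169.47
Total 169.47.

169.47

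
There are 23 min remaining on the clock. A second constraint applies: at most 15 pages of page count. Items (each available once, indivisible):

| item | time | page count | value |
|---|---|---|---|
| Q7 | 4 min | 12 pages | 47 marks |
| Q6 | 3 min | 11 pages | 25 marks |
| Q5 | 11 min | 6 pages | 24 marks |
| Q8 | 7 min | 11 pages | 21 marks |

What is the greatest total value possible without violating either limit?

47 marks

Feasible sets respecting both limits:
- Q7: time 4, page count 12, value 47
- Q6: time 3, page count 11, value 25
- Q5: time 11, page count 6, value 24
- Q8: time 7, page count 11, value 21
Best: 47 marks.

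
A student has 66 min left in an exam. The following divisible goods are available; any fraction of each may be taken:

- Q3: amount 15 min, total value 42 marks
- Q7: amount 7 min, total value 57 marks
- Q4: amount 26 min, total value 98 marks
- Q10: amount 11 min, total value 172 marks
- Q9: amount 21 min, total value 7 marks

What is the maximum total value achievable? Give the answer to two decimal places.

371.33

Take in order of value per unit:
- Q10 (172/11 per unit): all 11 → value 172, running total 172.00
- Q7 (57/7 per unit): all 7 → value 57, running total 229.00
- Q4 (98/26 per unit): all 26 → value 98, running total 327.00
- Q3 (42/15 per unit): all 15 → value 42, running total 369.00
- Q9 (7/21 per unit): 7 of 21 → value 7×7/21 = 2.3333, running total 371.33
Total 371.33.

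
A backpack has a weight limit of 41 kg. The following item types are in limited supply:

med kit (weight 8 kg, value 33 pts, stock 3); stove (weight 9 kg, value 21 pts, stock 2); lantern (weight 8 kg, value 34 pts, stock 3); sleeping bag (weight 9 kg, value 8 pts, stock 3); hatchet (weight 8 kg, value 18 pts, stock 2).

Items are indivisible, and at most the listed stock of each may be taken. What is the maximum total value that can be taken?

Top feasible selections:
- 2×med kit + 3×lantern: weight 40, value 168
- 3×med kit + 2×lantern: weight 40, value 167
- 1×med kit + 1×stove + 3×lantern: weight 41, value 156
- 2×med kit + 1×stove + 2×lantern: weight 41, value 155
Best: 168 pts.

168 pts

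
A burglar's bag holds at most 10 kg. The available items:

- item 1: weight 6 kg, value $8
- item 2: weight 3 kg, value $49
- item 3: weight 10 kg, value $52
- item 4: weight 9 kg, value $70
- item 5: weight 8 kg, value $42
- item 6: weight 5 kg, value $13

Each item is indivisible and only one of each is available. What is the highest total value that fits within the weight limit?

$70

Check high-value combinations within 10 kg:
- item 4: weight 9, value 70
- item 2+item 6: weight 3+5=8, value 49+13=62
- item 1+item 2: weight 6+3=9, value 8+49=57
- item 3: weight 10, value 52
Best: $70.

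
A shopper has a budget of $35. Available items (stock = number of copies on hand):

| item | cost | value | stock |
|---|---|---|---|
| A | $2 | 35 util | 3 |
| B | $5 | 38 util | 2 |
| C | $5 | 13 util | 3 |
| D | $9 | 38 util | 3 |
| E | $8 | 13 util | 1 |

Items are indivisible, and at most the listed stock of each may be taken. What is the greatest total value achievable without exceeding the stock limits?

257 util

Top feasible selections:
- 3×A + 2×B + 2×D: cost 34, value 257
- 3×A + 2×B + 2×C + 1×D: cost 35, value 245
- 3×A + 2×B + 1×C + 1×D: cost 30, value 232
- 3×A + 2×B + 1×D + 1×E: cost 33, value 232
Best: 257 util.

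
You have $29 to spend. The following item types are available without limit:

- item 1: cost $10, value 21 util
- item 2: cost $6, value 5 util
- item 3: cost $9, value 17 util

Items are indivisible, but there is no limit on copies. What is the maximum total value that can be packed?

59 util

Best value-per-unit is item 1 at 21/10; filling with it alone gives 2×21 = 42.
Optimal mix: 2×item 1 + 1×item 3 → cost 29, value 59.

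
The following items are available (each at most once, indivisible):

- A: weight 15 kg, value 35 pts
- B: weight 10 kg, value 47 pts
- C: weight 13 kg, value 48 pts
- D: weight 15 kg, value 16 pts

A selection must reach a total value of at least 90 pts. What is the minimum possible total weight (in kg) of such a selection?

23

Subsets with value ≥ 90, sorted by total weight:
- B+C: weight 23, value 95
- A+B+C: weight 38, value 130
Minimum weight: 23 kg.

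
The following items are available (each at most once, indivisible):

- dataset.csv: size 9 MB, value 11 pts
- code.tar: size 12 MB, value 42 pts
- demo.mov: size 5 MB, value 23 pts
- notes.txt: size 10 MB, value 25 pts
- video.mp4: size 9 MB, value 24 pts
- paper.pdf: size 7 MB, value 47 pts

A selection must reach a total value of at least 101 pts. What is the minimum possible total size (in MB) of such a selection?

Subsets with value ≥ 101, sorted by total size:
- code.tar+demo.mov+paper.pdf: size 24, value 112
- code.tar+video.mp4+paper.pdf: size 28, value 113
- code.tar+notes.txt+paper.pdf: size 29, value 114
- dataset.csv+demo.mov+video.mp4+paper.pdf: size 30, value 105
Minimum size: 24 MB.

24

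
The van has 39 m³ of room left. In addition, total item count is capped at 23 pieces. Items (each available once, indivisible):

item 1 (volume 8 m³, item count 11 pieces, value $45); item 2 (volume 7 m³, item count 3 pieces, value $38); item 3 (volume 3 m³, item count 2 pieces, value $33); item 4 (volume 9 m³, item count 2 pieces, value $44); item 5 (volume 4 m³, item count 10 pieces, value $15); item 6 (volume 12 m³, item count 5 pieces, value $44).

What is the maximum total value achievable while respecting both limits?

Feasible sets respecting both limits:
- item 1+item 2+item 3+item 4+item 6: volume 39, item count 23, value 204
- item 2+item 3+item 4+item 5+item 6: volume 35, item count 22, value 174
- item 1+item 2+item 4+item 6: volume 36, item count 21, value 171
- item 1+item 3+item 4+item 6: volume 32, item count 20, value 166
Best: $204.

$204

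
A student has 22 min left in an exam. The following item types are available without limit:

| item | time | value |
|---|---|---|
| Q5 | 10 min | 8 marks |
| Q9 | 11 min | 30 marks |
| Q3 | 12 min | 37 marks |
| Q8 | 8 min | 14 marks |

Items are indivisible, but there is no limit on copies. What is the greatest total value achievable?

Best value-per-unit is Q3 at 37/12; filling with it alone gives 1×37 = 37.
Optimal mix: 2×Q9 → time 22, value 60.

60 marks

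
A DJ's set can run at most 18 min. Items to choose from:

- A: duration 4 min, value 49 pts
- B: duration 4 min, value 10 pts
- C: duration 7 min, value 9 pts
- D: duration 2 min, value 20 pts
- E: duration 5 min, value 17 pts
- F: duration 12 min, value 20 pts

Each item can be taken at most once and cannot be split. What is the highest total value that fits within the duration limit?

This is a 0/1 knapsack; check combinations near the capacity.
- A+B+D+E: duration 4+4+2+5=15, value 49+10+20+17=96
- A+C+D+E: duration 4+7+2+5=18, value 49+9+20+17=95
- A+D+F: duration 4+2+12=18, value 49+20+20=89
- A+B+C+D: duration 4+4+7+2=17, value 49+10+9+20=88
Best: 96 pts.

96 pts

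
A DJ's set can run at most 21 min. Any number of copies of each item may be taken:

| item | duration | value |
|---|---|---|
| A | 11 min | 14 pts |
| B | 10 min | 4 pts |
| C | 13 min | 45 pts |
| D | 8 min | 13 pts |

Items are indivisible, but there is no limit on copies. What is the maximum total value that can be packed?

58 pts

Best value-per-unit is C at 45/13; filling with it alone gives 1×45 = 45.
Optimal mix: 1×C + 1×D → duration 21, value 58.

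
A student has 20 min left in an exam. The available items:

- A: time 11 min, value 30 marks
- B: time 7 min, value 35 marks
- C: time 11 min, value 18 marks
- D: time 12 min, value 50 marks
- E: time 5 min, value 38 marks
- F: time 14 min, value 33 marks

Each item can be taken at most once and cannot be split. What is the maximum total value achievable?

88 marks

Check high-value combinations within 20 min:
- D+E: time 12+5=17, value 50+38=88
- B+D: time 7+12=19, value 35+50=85
- B+E: time 7+5=12, value 35+38=73
- E+F: time 5+14=19, value 38+33=71
- A+E: time 11+5=16, value 30+38=68
Best: 88 marks.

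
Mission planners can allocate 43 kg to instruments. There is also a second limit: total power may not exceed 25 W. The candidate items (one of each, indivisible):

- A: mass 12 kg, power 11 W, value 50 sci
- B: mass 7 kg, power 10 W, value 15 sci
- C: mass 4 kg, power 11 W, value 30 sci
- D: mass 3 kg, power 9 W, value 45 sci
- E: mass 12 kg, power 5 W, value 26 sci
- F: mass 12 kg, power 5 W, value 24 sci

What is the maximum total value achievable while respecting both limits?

Feasible sets respecting both limits:
- A+D+E: mass 27, power 25, value 121
- A+D+F: mass 27, power 25, value 119
- C+D+E: mass 19, power 25, value 101
- A+E+F: mass 36, power 21, value 100
Best: 121 sci.

121 sci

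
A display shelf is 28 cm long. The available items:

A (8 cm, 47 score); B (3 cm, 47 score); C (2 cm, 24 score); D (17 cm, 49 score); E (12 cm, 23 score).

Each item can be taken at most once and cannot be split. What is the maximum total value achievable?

143 score

Check high-value combinations within 28 cm:
- A+B+D: length 8+3+17=28, value 47+47+49=143
- A+B+C+E: length 8+3+2+12=25, value 47+47+24+23=141
- B+C+D: length 3+2+17=22, value 47+24+49=120
- A+C+D: length 8+2+17=27, value 47+24+49=120
Best: 143 score.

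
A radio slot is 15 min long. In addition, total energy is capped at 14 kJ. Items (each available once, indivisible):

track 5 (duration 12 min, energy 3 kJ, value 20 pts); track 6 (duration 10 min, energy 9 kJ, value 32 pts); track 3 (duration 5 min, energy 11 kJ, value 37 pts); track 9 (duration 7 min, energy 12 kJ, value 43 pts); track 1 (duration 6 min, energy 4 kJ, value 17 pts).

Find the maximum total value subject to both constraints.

43 pts

Feasible sets respecting both limits:
- track 9: duration 7, energy 12, value 43
- track 3: duration 5, energy 11, value 37
- track 6: duration 10, energy 9, value 32
- track 5: duration 12, energy 3, value 20
Best: 43 pts.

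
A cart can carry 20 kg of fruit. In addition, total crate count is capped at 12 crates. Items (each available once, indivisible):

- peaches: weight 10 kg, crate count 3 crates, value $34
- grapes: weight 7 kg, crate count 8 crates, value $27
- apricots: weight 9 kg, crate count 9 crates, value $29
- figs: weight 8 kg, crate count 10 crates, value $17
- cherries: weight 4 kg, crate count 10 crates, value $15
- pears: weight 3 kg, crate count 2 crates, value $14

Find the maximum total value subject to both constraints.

$63

Feasible sets respecting both limits:
- peaches+apricots: weight 19, crate count 12, value 63
- peaches+grapes: weight 17, crate count 11, value 61
- peaches+pears: weight 13, crate count 5, value 48
- apricots+pears: weight 12, crate count 11, value 43
Best: $63.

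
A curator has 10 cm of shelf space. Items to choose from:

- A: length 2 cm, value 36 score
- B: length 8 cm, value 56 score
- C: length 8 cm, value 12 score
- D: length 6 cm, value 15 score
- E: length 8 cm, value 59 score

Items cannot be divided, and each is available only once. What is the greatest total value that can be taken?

Check high-value combinations within 10 cm:
- A+E: length 2+8=10, value 36+59=95
- A+B: length 2+8=10, value 36+56=92
- E: length 8, value 59
- B: length 8, value 56
- A+D: length 2+6=8, value 36+15=51
Best: 95 score.

95 score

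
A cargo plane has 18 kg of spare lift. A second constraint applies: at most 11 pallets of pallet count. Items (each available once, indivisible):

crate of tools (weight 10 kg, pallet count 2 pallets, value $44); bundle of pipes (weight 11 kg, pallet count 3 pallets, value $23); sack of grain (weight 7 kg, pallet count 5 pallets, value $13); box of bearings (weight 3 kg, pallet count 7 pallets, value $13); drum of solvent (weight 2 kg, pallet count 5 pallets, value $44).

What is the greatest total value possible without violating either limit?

Feasible sets respecting both limits:
- crate of tools+drum of solvent: weight 12, pallet count 7, value 88
- bundle of pipes+drum of solvent: weight 13, pallet count 8, value 67
- crate of tools+sack of grain: weight 17, pallet count 7, value 57
Best: $88.

$88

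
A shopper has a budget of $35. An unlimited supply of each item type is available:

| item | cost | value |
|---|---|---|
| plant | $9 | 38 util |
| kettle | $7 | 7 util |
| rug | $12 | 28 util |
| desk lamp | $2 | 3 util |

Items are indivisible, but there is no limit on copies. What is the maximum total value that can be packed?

126 util

Best value-per-unit is plant at 38/9; filling with it alone gives 3×38 = 114.
Optimal mix: 3×plant + 4×desk lamp → cost 35, value 126.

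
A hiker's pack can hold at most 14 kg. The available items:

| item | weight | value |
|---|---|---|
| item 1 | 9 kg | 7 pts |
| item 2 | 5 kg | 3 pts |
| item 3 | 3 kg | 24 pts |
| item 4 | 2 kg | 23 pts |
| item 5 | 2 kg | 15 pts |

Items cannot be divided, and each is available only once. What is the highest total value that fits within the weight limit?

65 pts

This is a 0/1 knapsack; check combinations near the capacity.
- item 2+item 3+item 4+item 5: weight 5+3+2+2=12, value 3+24+23+15=65
- item 3+item 4+item 5: weight 3+2+2=7, value 24+23+15=62
- item 1+item 3+item 4: weight 9+3+2=14, value 7+24+23=54
- item 2+item 3+item 4: weight 5+3+2=10, value 3+24+23=50
Best: 65 pts.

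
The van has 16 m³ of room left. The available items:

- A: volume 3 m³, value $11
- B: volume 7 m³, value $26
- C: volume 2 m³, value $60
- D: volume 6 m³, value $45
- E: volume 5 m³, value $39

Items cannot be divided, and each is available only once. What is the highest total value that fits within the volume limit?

This is a 0/1 knapsack; check combinations near the capacity.
- A+C+D+E: volume 3+2+6+5=16, value 11+60+45+39=155
- C+D+E: volume 2+6+5=13, value 60+45+39=144
- B+C+D: volume 7+2+6=15, value 26+60+45=131
Best: $155.

$155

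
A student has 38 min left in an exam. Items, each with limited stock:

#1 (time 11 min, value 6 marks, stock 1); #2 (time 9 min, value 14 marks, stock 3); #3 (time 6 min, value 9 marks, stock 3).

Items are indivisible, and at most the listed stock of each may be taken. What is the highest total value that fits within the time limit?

Top feasible selections:
- 2×#2 + 3×#3: time 36, value 55
- 3×#2 + 1×#3: time 33, value 51
- 1×#1 + 3×#2: time 38, value 48
- 1×#1 + 1×#2 + 3×#3: time 38, value 47
Best: 55 marks.

55 marks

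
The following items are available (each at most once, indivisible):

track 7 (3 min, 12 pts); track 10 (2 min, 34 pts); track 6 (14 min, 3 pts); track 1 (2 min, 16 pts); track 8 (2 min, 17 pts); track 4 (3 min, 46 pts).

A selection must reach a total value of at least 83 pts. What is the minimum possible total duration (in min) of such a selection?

7

Subsets with value ≥ 83, sorted by total duration:
- track 10+track 8+track 4: duration 7, value 97
- track 10+track 1+track 4: duration 7, value 96
- track 7+track 10+track 4: duration 8, value 92
- track 10+track 1+track 8+track 4: duration 9, value 113
Minimum duration: 7 min.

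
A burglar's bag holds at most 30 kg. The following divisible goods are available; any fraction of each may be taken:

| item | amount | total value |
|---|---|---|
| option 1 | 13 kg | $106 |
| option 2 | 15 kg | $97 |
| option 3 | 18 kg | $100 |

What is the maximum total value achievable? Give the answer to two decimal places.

214.11

Take in order of value per unit:
- option 1 (106/13 per unit): all 13 → value 106, running total 106.00
- option 2 (97/15 per unit): all 15 → value 97, running total 203.00
- option 3 (100/18 per unit): 2 of 18 → value 2×100/18 = 11.1111, running total 214.11
Total 214.11.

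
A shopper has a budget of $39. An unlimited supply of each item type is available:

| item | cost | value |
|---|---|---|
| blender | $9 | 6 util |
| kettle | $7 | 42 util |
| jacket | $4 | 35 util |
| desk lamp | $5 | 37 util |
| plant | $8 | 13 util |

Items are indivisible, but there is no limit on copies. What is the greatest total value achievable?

Best value-per-unit is jacket at 35/4; filling with it alone gives 9×35 = 315.
Optimal mix: 1×kettle + 8×jacket → cost 39, value 322.

322 util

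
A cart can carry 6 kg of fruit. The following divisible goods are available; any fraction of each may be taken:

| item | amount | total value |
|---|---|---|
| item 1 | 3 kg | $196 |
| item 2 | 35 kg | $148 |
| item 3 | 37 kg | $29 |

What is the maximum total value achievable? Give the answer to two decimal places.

Take in order of value per unit:
- item 1 (196/3 per unit): all 3 → value 196, running total 196.00
- item 2 (148/35 per unit): 3 of 35 → value 3×148/35 = 12.6857, running total 208.69
Total 208.69.

208.69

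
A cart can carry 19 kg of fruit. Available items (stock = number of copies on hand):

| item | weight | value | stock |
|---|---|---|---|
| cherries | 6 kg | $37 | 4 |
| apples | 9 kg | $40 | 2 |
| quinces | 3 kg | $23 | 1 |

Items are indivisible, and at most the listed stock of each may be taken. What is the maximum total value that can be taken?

$111

Best selections within weight 19 and stock limits:
- 3×cherries: weight 18, value 111
- 1×cherries + 1×apples + 1×quinces: weight 18, value 100
Best: $111.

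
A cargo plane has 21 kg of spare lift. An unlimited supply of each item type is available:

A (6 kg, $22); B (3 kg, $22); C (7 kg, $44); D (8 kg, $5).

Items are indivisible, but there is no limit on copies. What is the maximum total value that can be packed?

Best value-per-unit is B at 22/3, and filling with it alone uses weight 7×3=21. No mix of the others beats 7×22 = 154.

$154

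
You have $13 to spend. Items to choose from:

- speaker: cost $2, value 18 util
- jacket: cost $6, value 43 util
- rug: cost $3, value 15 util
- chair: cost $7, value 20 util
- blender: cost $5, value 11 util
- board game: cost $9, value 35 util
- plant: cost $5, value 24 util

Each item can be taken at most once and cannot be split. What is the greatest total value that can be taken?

85 util

Check high-value combinations within $13:
- speaker+jacket+plant: cost 2+6+5=13, value 18+43+24=85
- speaker+jacket+rug: cost 2+6+3=11, value 18+43+15=76
- speaker+jacket+blender: cost 2+6+5=13, value 18+43+11=72
- jacket+plant: cost 6+5=11, value 43+24=67
Best: 85 util.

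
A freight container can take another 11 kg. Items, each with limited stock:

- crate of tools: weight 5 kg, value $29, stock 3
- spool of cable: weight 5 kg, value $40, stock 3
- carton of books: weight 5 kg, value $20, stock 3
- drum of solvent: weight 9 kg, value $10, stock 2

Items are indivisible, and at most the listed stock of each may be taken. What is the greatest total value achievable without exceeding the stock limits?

$80

Best selections within weight 11 and stock limits:
- 2×spool of cable: weight 10, value 80
- 1×crate of tools + 1×spool of cable: weight 10, value 69
Best: $80.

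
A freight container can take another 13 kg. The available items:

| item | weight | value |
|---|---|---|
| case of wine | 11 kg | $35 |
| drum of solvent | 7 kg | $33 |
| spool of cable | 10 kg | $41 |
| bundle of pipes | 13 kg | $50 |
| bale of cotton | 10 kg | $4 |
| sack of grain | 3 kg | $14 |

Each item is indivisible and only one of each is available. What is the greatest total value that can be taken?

Check high-value combinations within 13 kg:
- spool of cable+sack of grain: weight 10+3=13, value 41+14=55
- bundle of pipes: weight 13, value 50
- drum of solvent+sack of grain: weight 7+3=10, value 33+14=47
- spool of cable: weight 10, value 41
- case of wine: weight 11, value 35
Best: $55.

$55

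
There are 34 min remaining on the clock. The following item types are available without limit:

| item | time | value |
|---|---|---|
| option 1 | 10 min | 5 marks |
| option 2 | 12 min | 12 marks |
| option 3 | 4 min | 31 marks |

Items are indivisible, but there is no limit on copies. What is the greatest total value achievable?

248 marks

Best value-per-unit is option 3 at 31/4, and filling with it alone uses time 8×4=32. No mix of the others beats 8×31 = 248.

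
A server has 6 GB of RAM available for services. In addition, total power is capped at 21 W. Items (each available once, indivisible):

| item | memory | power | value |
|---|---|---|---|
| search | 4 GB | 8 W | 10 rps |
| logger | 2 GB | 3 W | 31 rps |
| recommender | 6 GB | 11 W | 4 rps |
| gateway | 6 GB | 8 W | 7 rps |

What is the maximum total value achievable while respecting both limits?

41 rps

Feasible sets respecting both limits:
- search+logger: memory 6, power 11, value 41
- logger: memory 2, power 3, value 31
- search: memory 4, power 8, value 10
Best: 41 rps.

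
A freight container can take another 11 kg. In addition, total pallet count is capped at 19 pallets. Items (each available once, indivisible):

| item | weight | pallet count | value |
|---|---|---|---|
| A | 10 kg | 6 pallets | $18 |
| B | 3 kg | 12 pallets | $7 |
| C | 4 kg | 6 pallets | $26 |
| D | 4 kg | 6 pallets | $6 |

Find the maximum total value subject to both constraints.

$33

Feasible sets respecting both limits:
- B+C: weight 7, pallet count 18, value 33
- C+D: weight 8, pallet count 12, value 32
- C: weight 4, pallet count 6, value 26
Best: $33.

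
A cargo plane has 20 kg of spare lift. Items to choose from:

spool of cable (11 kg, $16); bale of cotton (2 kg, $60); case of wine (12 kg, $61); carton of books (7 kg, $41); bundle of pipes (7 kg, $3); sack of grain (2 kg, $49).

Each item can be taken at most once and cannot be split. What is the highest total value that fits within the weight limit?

Check high-value combinations within 20 kg:
- bale of cotton+case of wine+sack of grain: weight 2+12+2=16, value 60+61+49=170
- bale of cotton+carton of books+bundle of pipes+sack of grain: weight 2+7+7+2=18, value 60+41+3+49=153
- bale of cotton+carton of books+sack of grain: weight 2+7+2=11, value 60+41+49=150
Best: $170.

$170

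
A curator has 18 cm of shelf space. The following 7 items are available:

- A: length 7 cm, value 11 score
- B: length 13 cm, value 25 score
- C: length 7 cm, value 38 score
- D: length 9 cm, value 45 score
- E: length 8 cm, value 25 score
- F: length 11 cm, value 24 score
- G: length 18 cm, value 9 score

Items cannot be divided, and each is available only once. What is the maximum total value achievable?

83 score

Check high-value combinations within 18 cm:
- C+D: length 7+9=16, value 38+45=83
- D+E: length 9+8=17, value 45+25=70
- C+E: length 7+8=15, value 38+25=63
- C+F: length 7+11=18, value 38+24=62
- A+D: length 7+9=16, value 11+45=56
Best: 83 score.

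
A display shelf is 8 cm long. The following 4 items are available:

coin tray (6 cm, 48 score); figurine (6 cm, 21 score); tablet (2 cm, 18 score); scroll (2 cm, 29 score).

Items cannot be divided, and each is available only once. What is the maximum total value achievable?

77 score

Check high-value combinations within 8 cm:
- coin tray+scroll: length 6+2=8, value 48+29=77
- coin tray+tablet: length 6+2=8, value 48+18=66
- figurine+scroll: length 6+2=8, value 21+29=50
- coin tray: length 6, value 48
- tablet+scroll: length 2+2=4, value 18+29=47
Best: 77 score.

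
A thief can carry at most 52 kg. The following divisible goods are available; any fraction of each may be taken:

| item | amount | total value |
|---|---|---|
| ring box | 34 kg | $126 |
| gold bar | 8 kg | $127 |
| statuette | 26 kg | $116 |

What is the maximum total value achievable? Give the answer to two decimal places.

Take in order of value per unit:
- gold bar (127/8 per unit): all 8 → value 127, running total 127.00
- statuette (116/26 per unit): all 26 → value 116, running total 243.00
- ring box (126/34 per unit): 18 of 34 → value 18×126/34 = 66.7059, running total 309.71
Total 309.71.

309.71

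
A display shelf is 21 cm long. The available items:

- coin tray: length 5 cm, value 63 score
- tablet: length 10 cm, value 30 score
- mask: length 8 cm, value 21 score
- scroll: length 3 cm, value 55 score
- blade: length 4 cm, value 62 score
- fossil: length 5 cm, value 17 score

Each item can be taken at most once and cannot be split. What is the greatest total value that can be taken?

Check high-value combinations within 21 cm:
- coin tray+mask+scroll+blade: length 5+8+3+4=20, value 63+21+55+62=201
- coin tray+scroll+blade+fossil: length 5+3+4+5=17, value 63+55+62+17=197
- coin tray+scroll+blade: length 5+3+4=12, value 63+55+62=180
Best: 201 score.

201 score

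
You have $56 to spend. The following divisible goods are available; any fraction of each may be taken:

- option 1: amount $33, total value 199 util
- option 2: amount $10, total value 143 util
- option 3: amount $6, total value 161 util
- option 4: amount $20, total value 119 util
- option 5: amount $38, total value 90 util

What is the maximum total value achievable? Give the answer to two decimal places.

Take in order of value per unit:
- option 3 (161/6 per unit): all 6 → value 161, running total 161.00
- option 2 (143/10 per unit): all 10 → value 143, running total 304.00
- option 1 (199/33 per unit): all 33 → value 199, running total 503.00
- option 4 (119/20 per unit): 7 of 20 → value 7×119/20 = 41.6500, running total 544.65
Total 544.65.

544.65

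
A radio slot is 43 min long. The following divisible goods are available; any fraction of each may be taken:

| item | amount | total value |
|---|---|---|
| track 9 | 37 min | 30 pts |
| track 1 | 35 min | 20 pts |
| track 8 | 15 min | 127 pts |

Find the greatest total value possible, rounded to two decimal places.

149.70

Take in order of value per unit:
- track 8 (127/15 per unit): all 15 → value 127, running total 127.00
- track 9 (30/37 per unit): 28 of 37 → value 28×30/37 = 22.7027, running total 149.70
Total 149.70.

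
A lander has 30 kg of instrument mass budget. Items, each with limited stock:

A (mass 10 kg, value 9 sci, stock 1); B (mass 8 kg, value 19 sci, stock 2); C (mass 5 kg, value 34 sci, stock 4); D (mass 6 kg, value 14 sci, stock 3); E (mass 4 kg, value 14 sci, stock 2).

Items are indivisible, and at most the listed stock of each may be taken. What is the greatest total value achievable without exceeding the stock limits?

164 sci

Top feasible selections:
- 4×C + 2×E: mass 28, value 164
- 4×C + 1×D + 1×E: mass 30, value 164
- 1×B + 4×C: mass 28, value 155
Best: 164 sci.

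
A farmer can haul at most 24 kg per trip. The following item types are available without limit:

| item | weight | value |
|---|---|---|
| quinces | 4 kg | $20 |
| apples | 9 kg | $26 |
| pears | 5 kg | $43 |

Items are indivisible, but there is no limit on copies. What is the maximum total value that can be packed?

$192

Best value-per-unit is pears at 43/5; filling with it alone gives 4×43 = 172.
Optimal mix: 1×quinces + 4×pears → weight 24, value 192.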